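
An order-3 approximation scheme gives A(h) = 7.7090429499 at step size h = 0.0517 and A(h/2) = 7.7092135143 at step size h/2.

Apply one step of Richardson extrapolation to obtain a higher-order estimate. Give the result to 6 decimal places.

7.709238

r = 3: numerator weight 8, denominator 7.
2^3×A(h/2) = 61.6737081144; minus A(h) gives 53.9646651645.
Denominator 8 − 1 = 7.
Extrapolated: 53.9646651645 / 7 = 7.7092378806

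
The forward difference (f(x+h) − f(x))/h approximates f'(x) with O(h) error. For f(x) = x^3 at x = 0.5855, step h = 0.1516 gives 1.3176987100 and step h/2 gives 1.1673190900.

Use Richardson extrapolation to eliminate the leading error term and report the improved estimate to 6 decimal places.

Method order is 1; weight 2^1 = 2.
2·1.1673190900 = 2.3346381800; subtract 1.3176987100 → 1.0169394700
Divide by 2^1 − 1 = 1.
So the Richardson estimate is 1.0169394700.
Gap between inputs: 1.504e-01; correction applied: −0.1503796200.

1.016939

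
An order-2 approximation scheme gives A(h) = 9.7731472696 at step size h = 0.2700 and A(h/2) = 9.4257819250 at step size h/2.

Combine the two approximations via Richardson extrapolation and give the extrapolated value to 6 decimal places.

9.309993

With r = 2 the leading error scales as h^2, so the weight is 2^2 = 4.
4 × 9.4257819250 = 37.7031277000; subtract 9.7731472696 → 27.9299804304
Divide by 2^2 − 1 = 3.
(4 × 9.4257819250 − 9.7731472696)/(4 − 1) = 9.3099934768
Correction |R − A(h/2)| = 1.158e-01; gap |A(h/2) − A(h)| = 3.474e-01.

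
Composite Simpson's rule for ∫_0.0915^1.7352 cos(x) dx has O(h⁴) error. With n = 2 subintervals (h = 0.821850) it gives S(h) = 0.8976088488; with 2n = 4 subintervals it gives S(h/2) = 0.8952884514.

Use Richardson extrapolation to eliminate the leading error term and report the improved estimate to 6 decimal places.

r = 4, so 2^r = 16.
Weighted: 14.3246152224 − 0.8976088488 = 13.4270063736
Divide by 2^4 − 1 = 15.
R = 13.4270063736/15 = 0.8951337582

0.895134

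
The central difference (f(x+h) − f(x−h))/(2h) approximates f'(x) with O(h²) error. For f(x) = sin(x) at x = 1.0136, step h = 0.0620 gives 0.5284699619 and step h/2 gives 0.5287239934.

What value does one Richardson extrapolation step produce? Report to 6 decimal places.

0.528809

Error is O(h^2); halving h shrinks it by 2^2 = 4.
4·0.5287239934 = 2.1148959736; 2.1148959736 − 0.5284699619 = 1.5864260117
R = 1.5864260117/3 = 0.5288086706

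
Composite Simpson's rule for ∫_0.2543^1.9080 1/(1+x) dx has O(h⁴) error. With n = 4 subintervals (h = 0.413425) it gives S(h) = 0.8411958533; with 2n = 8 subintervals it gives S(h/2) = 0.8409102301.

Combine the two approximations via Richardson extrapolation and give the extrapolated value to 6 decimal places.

0.840891

r = 4, so 2^r = 16.
16*0.8409102301 − 0.8411958533 = 12.6133678283
Divide by 2^4 − 1 = 15.
(16*0.8409102301 − 0.8411958533)/(16 − 1) = 0.8408911886
Shift from A(h/2): −0.0000190415.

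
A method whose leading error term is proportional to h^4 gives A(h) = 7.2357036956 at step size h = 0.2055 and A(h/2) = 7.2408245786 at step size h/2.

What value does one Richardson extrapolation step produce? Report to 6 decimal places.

7.241166

r = 4: numerator weight 16, denominator 15.
Top: 16(7.2408245786) − (7.2357036956) = 108.6174895620
(16×7.2408245786 − 7.2357036956)/(16 − 1) = 7.2411659708
Shift from A(h/2): +0.0003413922.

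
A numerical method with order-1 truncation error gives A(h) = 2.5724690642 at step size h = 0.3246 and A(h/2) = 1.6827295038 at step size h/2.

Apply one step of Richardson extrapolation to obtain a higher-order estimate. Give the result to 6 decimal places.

Method order is 1; weight 2^1 = 2.
Numerator 2*A(h/2) − A(h) = 2*1.6827295038 − 2.5724690642 = 0.7929899434
0.7929899434 ÷ 1 = 0.7929899434
Correction |R − A(h/2)| = 8.897e-01; gap |A(h/2) − A(h)| = 8.897e-01.

0.792990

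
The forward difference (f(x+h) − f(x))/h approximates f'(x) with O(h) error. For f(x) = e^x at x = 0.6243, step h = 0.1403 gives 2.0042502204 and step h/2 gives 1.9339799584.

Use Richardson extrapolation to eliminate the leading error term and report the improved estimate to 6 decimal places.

1.863710

Error is O(h^1); halving h shrinks it by 2^1 = 2.
Difference of the inputs: 1.9339799584 − 2.0042502204 = -0.0702702620
Correction (A(h/2) − A(h))/(2 − 1) = (-0.0702702620)/1 = -0.0702702620
R = A(h/2) + (A(h/2) − A(h))/1 = 1.9339799584 − 0.0702702620 = 1.8637096964
Shift from A(h/2): −0.0702702620.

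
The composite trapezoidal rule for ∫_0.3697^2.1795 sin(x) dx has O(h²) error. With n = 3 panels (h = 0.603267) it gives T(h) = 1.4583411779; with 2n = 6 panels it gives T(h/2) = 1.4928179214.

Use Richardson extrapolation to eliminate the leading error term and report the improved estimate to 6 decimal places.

With r = 2 the leading error scales as h^2, so the weight is 2^2 = 4.
4*1.4928179214 = 5.9712716856; subtract 1.4583411779 → 4.5129305077
Denominator 4 − 1 = 3.
(4*1.4928179214 − 1.4583411779)/(4 − 1) = 1.5043101692
Correction |R − A(h/2)| = 1.149e-02; gap |A(h/2) − A(h)| = 3.448e-02.

1.504310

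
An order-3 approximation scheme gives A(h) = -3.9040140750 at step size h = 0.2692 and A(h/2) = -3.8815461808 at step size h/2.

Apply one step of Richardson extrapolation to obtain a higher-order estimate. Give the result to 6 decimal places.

The method has order 3: 2^3 = 8.
Top: 8(-3.8815461808) − (-3.9040140750) = -27.1483553714
Divide by 2^3 − 1 = 7.
(-27.1483553714) ÷ 7 = -3.8783364816
Gap between inputs: 2.247e-02; correction applied: +0.0032096992.

-3.878336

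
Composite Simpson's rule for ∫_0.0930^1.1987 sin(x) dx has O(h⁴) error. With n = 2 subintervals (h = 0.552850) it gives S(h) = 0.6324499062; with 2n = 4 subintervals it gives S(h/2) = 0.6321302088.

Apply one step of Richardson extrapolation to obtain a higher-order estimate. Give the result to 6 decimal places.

0.632109

Method order is 4; weight 2^4 = 16.
16·0.6321302088 = 10.1140833408; subtract 0.6324499062 → 9.4816334346
(16·0.6321302088 − 0.6324499062)/(16 − 1) = 0.6321088956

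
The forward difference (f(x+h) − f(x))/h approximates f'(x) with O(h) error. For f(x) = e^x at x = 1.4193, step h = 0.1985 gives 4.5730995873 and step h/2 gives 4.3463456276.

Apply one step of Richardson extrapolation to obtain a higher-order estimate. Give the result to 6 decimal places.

4.119592

With r = 1 the leading error scales as h^1, so the weight is 2^1 = 2.
Numerator 2·A(h/2) − A(h) = 2·4.3463456276 − 4.5730995873 = 4.1195916679
R = 4.1195916679/1 = 4.1195916679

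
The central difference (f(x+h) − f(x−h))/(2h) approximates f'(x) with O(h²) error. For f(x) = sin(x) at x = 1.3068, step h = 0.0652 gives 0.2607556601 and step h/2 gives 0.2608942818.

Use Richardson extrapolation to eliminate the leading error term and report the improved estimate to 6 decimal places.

0.260940

With r = 2 the leading error scales as h^2, so the weight is 2^2 = 4.
4 × 0.2608942818 = 1.0435771272; subtract 0.2607556601 → 0.7828214671
Divide by 2^2 − 1 = 3.
Result: 0.2609404890
Shift from A(h/2): +0.0000462072.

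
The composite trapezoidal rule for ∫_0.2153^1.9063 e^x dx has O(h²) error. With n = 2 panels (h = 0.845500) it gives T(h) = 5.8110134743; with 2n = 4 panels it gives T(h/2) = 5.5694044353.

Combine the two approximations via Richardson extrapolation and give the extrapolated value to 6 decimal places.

With r = 2 the leading error scales as h^2, so the weight is 2^2 = 4.
2^2 × A(h/2) = 22.2776177412; minus A(h) gives 16.4666042669.
Divide by 2^2 − 1 = 3.
So the Richardson estimate is 5.4888680890.

5.488868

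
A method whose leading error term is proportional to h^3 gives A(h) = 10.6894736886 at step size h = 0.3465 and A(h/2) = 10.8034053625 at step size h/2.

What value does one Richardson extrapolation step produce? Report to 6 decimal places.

r = 3, so 2^r = 8.
8·10.8034053625 = 86.4272429000; subtract 10.6894736886 → 75.7377692114
Denominator 8 − 1 = 7.
75.7377692114 ÷ 7 = 10.8196813159

10.819681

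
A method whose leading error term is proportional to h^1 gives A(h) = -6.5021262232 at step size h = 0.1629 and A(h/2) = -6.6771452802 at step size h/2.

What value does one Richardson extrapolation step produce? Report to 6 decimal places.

Order 1 gives 2^r = 2 and 2^r − 1 = 1.
2^1 × A(h/2) = -13.3542905604; minus A(h) gives -6.8521643372.
Divide by 2^1 − 1 = 1.
Extrapolated: (-6.8521643372) / 1 = -6.8521643372

-6.852164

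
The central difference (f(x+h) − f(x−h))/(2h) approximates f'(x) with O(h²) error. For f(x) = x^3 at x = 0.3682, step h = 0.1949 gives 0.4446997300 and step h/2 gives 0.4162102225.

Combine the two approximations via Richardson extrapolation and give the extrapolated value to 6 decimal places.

0.406714

Method order is 2; weight 2^2 = 4.
4 × 0.4162102225 = 1.6648408900; 1.6648408900 − 0.4446997300 = 1.2201411600
Divide by 2^2 − 1 = 3.
Result: 0.4067137200
Shift from A(h/2): −0.0094965025.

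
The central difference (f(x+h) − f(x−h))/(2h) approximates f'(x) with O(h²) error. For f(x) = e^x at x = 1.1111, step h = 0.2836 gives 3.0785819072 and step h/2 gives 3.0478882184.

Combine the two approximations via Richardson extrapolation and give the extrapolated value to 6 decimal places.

Leading term ∝ h^2; use weight 4 = 2^2.
4*3.0478882184 = 12.1915528736; subtract 3.0785819072 → 9.1129709664
9.1129709664 ÷ 3 = 3.0376569888

3.037657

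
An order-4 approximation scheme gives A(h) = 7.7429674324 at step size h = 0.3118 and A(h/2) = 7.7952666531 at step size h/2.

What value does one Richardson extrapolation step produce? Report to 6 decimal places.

Method order is 4; weight 2^4 = 16.
Weighted: 124.7242664496 − 7.7429674324 = 116.9812990172
Extrapolated: 116.9812990172 / 15 = 7.7987532678
Gap between inputs: 5.230e-02; correction applied: +0.0034866147.

7.798753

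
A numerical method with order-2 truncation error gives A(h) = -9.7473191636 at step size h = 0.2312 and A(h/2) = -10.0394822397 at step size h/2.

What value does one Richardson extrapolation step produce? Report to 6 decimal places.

Method order is 2; weight 2^2 = 4.
Weighted: (-40.1579289588) − (-9.7473191636) = -30.4106097952
Divide by 2^2 − 1 = 3.
(4·(-10.0394822397) − (-9.7473191636))/(4 − 1) = -10.1368699317

-10.136870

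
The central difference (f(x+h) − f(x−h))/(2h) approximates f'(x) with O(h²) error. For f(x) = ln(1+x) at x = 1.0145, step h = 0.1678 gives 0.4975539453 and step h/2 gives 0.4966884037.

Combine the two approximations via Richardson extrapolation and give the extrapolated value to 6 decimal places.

0.496400

r = 2, so 2^r = 4.
Weighted: 1.9867536148 − 0.4975539453 = 1.4891996695
1.4891996695 ÷ 3 = 0.4963998898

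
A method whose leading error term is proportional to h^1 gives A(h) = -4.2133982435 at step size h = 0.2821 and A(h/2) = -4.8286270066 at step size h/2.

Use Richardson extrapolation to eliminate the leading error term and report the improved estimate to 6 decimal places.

Error is O(h^1); halving h shrinks it by 2^1 = 2.
2*(-4.8286270066) = -9.6572540132; subtract (-4.2133982435) → -5.4438557697
Extrapolated: (-5.4438557697) / 1 = -5.4438557697
Correction |R − A(h/2)| = 6.152e-01; gap |A(h/2) − A(h)| = 6.152e-01.

-5.443856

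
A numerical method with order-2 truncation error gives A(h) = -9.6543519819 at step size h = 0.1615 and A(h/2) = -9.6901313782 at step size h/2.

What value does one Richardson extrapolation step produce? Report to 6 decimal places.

-9.702058

r = 2: numerator weight 4, denominator 3.
Top: 4(-9.6901313782) − (-9.6543519819) = -29.1061735309
(4×(-9.6901313782) − (-9.6543519819))/(4 − 1) = -9.7020578436
Shift from A(h/2): −0.0119264654.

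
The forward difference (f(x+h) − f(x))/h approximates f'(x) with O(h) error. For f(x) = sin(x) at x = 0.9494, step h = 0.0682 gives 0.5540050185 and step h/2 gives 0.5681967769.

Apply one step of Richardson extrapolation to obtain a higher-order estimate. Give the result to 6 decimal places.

r = 1: numerator weight 2, denominator 1.
Difference of the inputs: 0.5681967769 − 0.5540050185 = 0.0141917584
Correction (A(h/2) − A(h))/(2 − 1) = 0.0141917584/1 = 0.0141917584
R = 0.5681967769 + 0.0141917584 = 0.5823885353

0.582389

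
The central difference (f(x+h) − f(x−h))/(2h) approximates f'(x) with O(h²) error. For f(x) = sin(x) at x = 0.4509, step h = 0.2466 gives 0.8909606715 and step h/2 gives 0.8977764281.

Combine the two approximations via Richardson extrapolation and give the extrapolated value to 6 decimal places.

0.900048

Error is O(h^2); halving h shrinks it by 2^2 = 4.
Numerator 4*A(h/2) − A(h) = 4*0.8977764281 − 0.8909606715 = 2.7001450409
2.7001450409 ÷ 3 = 0.9000483470
Correction |R − A(h/2)| = 2.272e-03; gap |A(h/2) − A(h)| = 6.816e-03.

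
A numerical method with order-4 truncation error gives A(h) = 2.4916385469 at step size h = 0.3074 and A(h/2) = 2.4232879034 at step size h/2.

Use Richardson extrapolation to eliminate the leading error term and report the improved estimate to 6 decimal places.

The method has order 4: 2^4 = 16.
16 × 2.4232879034 − 2.4916385469 = 36.2809679075
Divide by 2^4 − 1 = 15.
36.2809679075 ÷ 15 = 2.4187311938
Shift from A(h/2): −0.0045567096.

2.418731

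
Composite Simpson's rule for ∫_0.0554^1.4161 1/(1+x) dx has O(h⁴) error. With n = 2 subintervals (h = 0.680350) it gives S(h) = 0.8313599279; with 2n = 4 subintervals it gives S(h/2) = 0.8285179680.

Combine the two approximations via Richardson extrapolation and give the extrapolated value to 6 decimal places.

0.828329

r = 4, so 2^r = 16.
Weighted: 13.2562874880 − 0.8313599279 = 12.4249275601
Denominator 16 − 1 = 15.
12.4249275601 ÷ 15 = 0.8283285040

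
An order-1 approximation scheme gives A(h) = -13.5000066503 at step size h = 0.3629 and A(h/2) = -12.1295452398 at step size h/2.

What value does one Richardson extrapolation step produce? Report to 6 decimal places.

r = 1: numerator weight 2, denominator 1.
A(h/2) − A(h) = -12.1295452398 − (-13.5000066503) = 1.3704614105
Correction (A(h/2) − A(h))/(2 − 1) = 1.3704614105/1 = 1.3704614105
R = -12.1295452398 + 1.3704614105 = -10.7590838293

-10.759084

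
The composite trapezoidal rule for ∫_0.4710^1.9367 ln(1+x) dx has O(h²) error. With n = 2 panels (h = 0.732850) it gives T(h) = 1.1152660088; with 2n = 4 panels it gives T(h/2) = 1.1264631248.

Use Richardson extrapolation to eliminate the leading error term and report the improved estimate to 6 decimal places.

1.130195

r = 2: numerator weight 4, denominator 3.
4*1.1264631248 − 1.1152660088 = 3.3905864904
Denominator 4 − 1 = 3.
So the Richardson estimate is 1.1301954968.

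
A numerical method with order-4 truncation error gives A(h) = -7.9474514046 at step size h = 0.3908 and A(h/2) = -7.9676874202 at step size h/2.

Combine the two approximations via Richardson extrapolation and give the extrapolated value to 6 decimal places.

r = 4: numerator weight 16, denominator 15.
16×(-7.9676874202) − (-7.9474514046) = -119.5355473186
Extrapolated: (-119.5355473186) / 15 = -7.9690364879
Correction |R − A(h/2)| = 1.349e-03; gap |A(h/2) − A(h)| = 2.024e-02.

-7.969036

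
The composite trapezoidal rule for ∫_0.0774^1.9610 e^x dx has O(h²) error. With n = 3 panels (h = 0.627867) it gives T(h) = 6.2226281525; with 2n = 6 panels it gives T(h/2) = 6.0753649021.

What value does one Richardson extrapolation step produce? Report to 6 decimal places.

6.026277

Leading term ∝ h^2; use weight 4 = 2^2.
Weighted: 24.3014596084 − 6.2226281525 = 18.0788314559
18.0788314559 ÷ 3 = 6.0262771520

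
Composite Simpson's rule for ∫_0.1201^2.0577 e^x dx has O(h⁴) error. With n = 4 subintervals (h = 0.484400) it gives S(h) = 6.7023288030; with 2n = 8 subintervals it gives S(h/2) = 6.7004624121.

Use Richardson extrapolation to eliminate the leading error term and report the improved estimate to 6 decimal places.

6.700338

With r = 4 the leading error scales as h^4, so the weight is 2^4 = 16.
2^4 × A(h/2) = 107.2073985936; minus A(h) gives 100.5050697906.
Extrapolated: 100.5050697906 / 15 = 6.7003379860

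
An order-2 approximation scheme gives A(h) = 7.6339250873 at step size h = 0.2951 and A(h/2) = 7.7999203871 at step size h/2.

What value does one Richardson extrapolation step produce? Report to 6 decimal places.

7.855252

The method has order 2: 2^2 = 4.
A(h/2) − A(h) = 7.7999203871 − 7.6339250873 = 0.1659952998
Divide by 2^2 − 1 = 3: 0.1659952998/3 = 0.0553317666
R = A(h/2) + (A(h/2) − A(h))/3 = 7.7999203871 + 0.0553317666 = 7.8552521537
Shift from A(h/2): +0.0553317666.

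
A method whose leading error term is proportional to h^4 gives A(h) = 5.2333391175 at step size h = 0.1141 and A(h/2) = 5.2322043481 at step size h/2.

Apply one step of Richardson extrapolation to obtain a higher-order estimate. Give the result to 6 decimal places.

5.232129

Order 4 gives 2^r = 16 and 2^r − 1 = 15.
16·5.2322043481 = 83.7152695696; subtract 5.2333391175 → 78.4819304521
R = 78.4819304521/15 = 5.2321286968
Gap between inputs: 1.135e-03; correction applied: −0.0000756513.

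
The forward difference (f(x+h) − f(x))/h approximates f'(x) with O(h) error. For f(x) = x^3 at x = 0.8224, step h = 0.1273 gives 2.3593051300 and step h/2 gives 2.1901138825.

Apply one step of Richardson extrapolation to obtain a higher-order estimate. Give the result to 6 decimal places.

2.020923

r = 1, so 2^r = 2.
A(h/2) − A(h) = 2.1901138825 − 2.3593051300 = -0.1691912475
Correction (A(h/2) − A(h))/(2 − 1) = (-0.1691912475)/1 = -0.1691912475
R = 2.1901138825 − 0.1691912475 = 2.0209226350
Correction |R − A(h/2)| = 1.692e-01; gap |A(h/2) − A(h)| = 1.692e-01.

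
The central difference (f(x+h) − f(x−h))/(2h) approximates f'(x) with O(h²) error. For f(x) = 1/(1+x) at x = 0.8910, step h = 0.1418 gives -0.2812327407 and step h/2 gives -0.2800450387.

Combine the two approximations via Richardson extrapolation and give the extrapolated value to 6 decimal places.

-0.279649

Method order is 2; weight 2^2 = 4.
4×(-0.2800450387) − (-0.2812327407) = -0.8389474141
(4×(-0.2800450387) − (-0.2812327407))/(4 − 1) = -0.2796491380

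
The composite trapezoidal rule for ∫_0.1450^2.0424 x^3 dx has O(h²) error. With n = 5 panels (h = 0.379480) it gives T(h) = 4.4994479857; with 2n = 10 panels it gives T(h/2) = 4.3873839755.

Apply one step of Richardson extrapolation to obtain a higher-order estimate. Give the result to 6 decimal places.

Error is O(h^2); halving h shrinks it by 2^2 = 4.
Numerator 4×A(h/2) − A(h) = 4×4.3873839755 − 4.4994479857 = 13.0500879163
Denominator 4 − 1 = 3.
13.0500879163 ÷ 3 = 4.3500293054
Correction |R − A(h/2)| = 3.735e-02; gap |A(h/2) − A(h)| = 1.121e-01.

4.350029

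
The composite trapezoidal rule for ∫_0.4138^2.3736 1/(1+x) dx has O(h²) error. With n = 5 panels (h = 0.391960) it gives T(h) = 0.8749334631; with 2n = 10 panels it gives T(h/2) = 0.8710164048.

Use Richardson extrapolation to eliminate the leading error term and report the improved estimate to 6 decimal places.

0.869711

With r = 2 the leading error scales as h^2, so the weight is 2^2 = 4.
4 × 0.8710164048 = 3.4840656192; subtract 0.8749334631 → 2.6091321561
2.6091321561 ÷ 3 = 0.8697107187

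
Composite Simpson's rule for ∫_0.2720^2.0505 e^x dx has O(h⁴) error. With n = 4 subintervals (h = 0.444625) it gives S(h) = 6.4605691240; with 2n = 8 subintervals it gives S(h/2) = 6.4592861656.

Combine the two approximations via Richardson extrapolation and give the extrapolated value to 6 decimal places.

Method order is 4; weight 2^4 = 16.
2^4·A(h/2) = 103.3485786496; minus A(h) gives 96.8880095256.
Divide by 2^4 − 1 = 15.
(16·6.4592861656 − 6.4605691240)/(16 − 1) = 6.4592006350
Gap between inputs: 1.283e-03; correction applied: −0.0000855306.

6.459201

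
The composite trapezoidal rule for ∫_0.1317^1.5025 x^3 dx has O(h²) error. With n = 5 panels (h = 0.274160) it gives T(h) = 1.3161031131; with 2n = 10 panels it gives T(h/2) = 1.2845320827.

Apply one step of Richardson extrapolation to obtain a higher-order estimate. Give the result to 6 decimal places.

1.274008

The method has order 2: 2^2 = 4.
2^2 × A(h/2) = 5.1381283308; minus A(h) gives 3.8220252177.
Divide by 2^2 − 1 = 3.
So the Richardson estimate is 1.2740084059.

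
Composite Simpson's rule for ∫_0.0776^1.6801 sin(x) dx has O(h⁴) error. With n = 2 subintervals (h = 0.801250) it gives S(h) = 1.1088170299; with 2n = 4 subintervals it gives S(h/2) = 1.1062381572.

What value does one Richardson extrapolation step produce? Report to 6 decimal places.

1.106066

With r = 4 the leading error scales as h^4, so the weight is 2^4 = 16.
Top: 16(1.1062381572) − (1.1088170299) = 16.5909934853
Denominator 16 − 1 = 15.
Result: 1.1060662324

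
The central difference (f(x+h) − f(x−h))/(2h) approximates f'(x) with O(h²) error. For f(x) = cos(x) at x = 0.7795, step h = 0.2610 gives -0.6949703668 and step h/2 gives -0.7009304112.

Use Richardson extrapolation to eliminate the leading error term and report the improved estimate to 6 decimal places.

-0.702917

With r = 2 the leading error scales as h^2, so the weight is 2^2 = 4.
Weighted: (-2.8037216448) − (-0.6949703668) = -2.1087512780
Denominator 4 − 1 = 3.
(-2.1087512780) ÷ 3 = -0.7029170927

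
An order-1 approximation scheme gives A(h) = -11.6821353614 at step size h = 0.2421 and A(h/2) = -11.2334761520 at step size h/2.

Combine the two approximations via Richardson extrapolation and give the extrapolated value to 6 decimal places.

-10.784817

The method has order 1: 2^1 = 2.
2·(-11.2334761520) = -22.4669523040; (-22.4669523040) − (-11.6821353614) = -10.7848169426
(-10.7848169426) ÷ 1 = -10.7848169426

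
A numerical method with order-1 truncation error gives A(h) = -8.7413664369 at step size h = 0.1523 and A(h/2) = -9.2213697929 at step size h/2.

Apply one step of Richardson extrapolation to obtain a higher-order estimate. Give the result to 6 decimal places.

Method order is 1; weight 2^1 = 2.
Numerator 2×A(h/2) − A(h) = 2×(-9.2213697929) − (-8.7413664369) = -9.7013731489
(2×(-9.2213697929) − (-8.7413664369))/(2 − 1) = -9.7013731489
Shift from A(h/2): −0.4800033560.

-9.701373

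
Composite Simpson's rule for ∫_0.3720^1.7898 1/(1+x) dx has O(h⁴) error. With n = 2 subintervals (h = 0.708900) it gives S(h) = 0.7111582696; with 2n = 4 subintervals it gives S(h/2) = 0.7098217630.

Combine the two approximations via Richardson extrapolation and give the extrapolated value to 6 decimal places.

0.709733

Error is O(h^4); halving h shrinks it by 2^4 = 16.
16×0.7098217630 = 11.3571482080; 11.3571482080 − 0.7111582696 = 10.6459899384
Divide by 2^4 − 1 = 15.
10.6459899384 ÷ 15 = 0.7097326626
Gap between inputs: 1.337e-03; correction applied: −0.0000891004.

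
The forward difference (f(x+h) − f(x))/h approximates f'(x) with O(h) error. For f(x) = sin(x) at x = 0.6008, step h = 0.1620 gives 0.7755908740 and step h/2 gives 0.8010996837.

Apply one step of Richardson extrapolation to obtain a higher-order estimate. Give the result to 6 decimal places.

0.826608

With r = 1 the leading error scales as h^1, so the weight is 2^1 = 2.
Top: 2(0.8010996837) − (0.7755908740) = 0.8266084934
Denominator 2 − 1 = 1.
Result: 0.8266084934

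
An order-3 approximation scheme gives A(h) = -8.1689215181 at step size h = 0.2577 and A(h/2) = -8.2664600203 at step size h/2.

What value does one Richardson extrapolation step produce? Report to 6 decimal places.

Order 3 gives 2^r = 8 and 2^r − 1 = 7.
8*(-8.2664600203) = -66.1316801624; subtract (-8.1689215181) → -57.9627586443
Extrapolated: (-57.9627586443) / 7 = -8.2803940920
Gap between inputs: 9.754e-02; correction applied: −0.0139340717.

-8.280394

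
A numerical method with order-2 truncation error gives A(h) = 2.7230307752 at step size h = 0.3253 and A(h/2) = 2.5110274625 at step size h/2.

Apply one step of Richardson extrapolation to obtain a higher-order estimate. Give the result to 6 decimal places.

2.440360

With r = 2 the leading error scales as h^2, so the weight is 2^2 = 4.
A(h/2) − A(h) = 2.5110274625 − 2.7230307752 = -0.2120033127
Divide by 2^2 − 1 = 3: (-0.2120033127)/3 = -0.0706677709
R = A(h/2) + (A(h/2) − A(h))/3 = 2.5110274625 − 0.0706677709 = 2.4403596916
Shift from A(h/2): −0.0706677709.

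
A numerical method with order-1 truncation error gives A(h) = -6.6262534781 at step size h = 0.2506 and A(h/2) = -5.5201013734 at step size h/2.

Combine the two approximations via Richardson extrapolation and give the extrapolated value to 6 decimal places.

-4.413949

The method has order 1: 2^1 = 2.
2·(-5.5201013734) − (-6.6262534781) = -4.4139492687
(2·(-5.5201013734) − (-6.6262534781))/(2 − 1) = -4.4139492687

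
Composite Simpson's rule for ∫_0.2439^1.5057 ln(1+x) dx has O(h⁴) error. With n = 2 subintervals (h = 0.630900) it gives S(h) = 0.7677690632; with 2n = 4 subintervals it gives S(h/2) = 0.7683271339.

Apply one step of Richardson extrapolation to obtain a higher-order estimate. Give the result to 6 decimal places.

0.768364

Method order is 4; weight 2^4 = 16.
A(h/2) − A(h) = 0.7683271339 − 0.7677690632 = 0.0005580707
Divide by 2^4 − 1 = 15: 0.0005580707/15 = 0.0000372047
R = A(h/2) + (A(h/2) − A(h))/15 = 0.7683271339 + 0.0000372047 = 0.7683643386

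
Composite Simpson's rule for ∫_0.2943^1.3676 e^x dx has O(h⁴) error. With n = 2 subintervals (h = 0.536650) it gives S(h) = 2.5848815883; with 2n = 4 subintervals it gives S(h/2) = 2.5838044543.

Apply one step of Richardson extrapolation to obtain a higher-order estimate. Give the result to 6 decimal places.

2.583733

r = 4, so 2^r = 16.
16·2.5838044543 = 41.3408712688; subtract 2.5848815883 → 38.7559896805
Divide by 2^4 − 1 = 15.
R = 38.7559896805/15 = 2.5837326454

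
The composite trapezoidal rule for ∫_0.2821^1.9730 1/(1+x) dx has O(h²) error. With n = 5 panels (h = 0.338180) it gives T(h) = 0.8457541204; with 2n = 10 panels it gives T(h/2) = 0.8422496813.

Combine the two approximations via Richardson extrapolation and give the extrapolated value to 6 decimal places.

With r = 2 the leading error scales as h^2, so the weight is 2^2 = 4.
4*0.8422496813 − 0.8457541204 = 2.5232446048
(4*0.8422496813 − 0.8457541204)/(4 − 1) = 0.8410815349

0.841082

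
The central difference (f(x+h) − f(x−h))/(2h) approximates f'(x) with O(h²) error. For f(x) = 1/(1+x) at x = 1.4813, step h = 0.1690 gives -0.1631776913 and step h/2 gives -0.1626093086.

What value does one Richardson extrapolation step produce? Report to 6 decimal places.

Method order is 2; weight 2^2 = 4.
4·(-0.1626093086) = -0.6504372344; subtract (-0.1631776913) → -0.4872595431
(-0.4872595431) ÷ 3 = -0.1624198477

-0.162420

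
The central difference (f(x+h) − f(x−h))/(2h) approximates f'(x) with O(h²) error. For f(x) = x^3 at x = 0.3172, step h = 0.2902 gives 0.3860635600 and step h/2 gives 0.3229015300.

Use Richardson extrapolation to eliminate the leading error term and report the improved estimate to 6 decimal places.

0.301848

r = 2, so 2^r = 4.
Numerator 4*A(h/2) − A(h) = 4*0.3229015300 − 0.3860635600 = 0.9055425600
Extrapolated: 0.9055425600 / 3 = 0.3018475200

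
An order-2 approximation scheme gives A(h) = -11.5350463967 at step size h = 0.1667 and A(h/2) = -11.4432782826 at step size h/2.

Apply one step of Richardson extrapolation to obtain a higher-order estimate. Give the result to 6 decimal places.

r = 2: numerator weight 4, denominator 3.
Weighted: (-45.7731131304) − (-11.5350463967) = -34.2380667337
(4×(-11.4432782826) − (-11.5350463967))/(4 − 1) = -11.4126889112

-11.412689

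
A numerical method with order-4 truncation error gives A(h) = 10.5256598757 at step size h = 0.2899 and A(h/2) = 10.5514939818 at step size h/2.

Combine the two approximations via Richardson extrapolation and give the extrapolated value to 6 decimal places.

The method has order 4: 2^4 = 16.
Weighted: 168.8239037088 − 10.5256598757 = 158.2982438331
Divide by 2^4 − 1 = 15.
Result: 10.5532162555
Shift from A(h/2): +0.0017222737.

10.553216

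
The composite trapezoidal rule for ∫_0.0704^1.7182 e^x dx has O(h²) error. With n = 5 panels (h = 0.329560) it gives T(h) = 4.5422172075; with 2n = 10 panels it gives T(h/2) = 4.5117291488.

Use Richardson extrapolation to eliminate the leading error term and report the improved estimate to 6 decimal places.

4.501566

The method has order 2: 2^2 = 4.
4·4.5117291488 − 4.5422172075 = 13.5046993877
13.5046993877 ÷ 3 = 4.5015664626
Shift from A(h/2): −0.0101626862.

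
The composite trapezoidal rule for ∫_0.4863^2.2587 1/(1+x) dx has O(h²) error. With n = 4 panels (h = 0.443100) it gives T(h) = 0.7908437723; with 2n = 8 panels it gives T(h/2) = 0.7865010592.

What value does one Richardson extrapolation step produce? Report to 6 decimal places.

Order 2 gives 2^r = 4 and 2^r − 1 = 3.
Numerator 4·A(h/2) − A(h) = 4·0.7865010592 − 0.7908437723 = 2.3551604645
(4·0.7865010592 − 0.7908437723)/(4 − 1) = 0.7850534882

0.785053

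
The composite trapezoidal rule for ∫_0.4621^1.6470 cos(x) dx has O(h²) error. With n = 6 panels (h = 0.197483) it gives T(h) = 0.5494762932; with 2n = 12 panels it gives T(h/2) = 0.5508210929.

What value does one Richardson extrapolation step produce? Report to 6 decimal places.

Method order is 2; weight 2^2 = 4.
4*0.5508210929 = 2.2032843716; subtract 0.5494762932 → 1.6538080784
R = 1.6538080784/3 = 0.5512693595
Gap between inputs: 1.345e-03; correction applied: +0.0004482666.

0.551269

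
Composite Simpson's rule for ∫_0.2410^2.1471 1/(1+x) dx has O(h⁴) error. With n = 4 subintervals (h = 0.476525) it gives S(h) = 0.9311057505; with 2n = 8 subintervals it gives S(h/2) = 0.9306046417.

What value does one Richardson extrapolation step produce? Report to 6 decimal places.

0.930571

r = 4: numerator weight 16, denominator 15.
Difference of the inputs: 0.9306046417 − 0.9311057505 = -0.0005011088
Correction (A(h/2) − A(h))/(16 − 1) = (-0.0005011088)/15 = -0.0000334073
R = A(h/2) + (A(h/2) − A(h))/15 = 0.9306046417 − 0.0000334073 = 0.9305712344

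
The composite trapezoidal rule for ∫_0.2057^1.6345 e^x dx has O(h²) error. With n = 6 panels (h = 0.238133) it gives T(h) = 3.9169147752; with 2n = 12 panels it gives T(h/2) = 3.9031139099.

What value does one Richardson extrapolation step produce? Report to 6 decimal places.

3.898514

Leading term ∝ h^2; use weight 4 = 2^2.
4 × 3.9031139099 = 15.6124556396; subtract 3.9169147752 → 11.6955408644
Divide by 2^2 − 1 = 3.
(4 × 3.9031139099 − 3.9169147752)/(4 − 1) = 3.8985136215
Gap between inputs: 1.380e-02; correction applied: −0.0046002884.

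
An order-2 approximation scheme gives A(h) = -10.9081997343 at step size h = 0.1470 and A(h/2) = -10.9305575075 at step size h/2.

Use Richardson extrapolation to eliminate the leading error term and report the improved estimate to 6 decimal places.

With r = 2 the leading error scales as h^2, so the weight is 2^2 = 4.
2^2×A(h/2) = -43.7222300300; minus A(h) gives -32.8140302957.
Extrapolated: (-32.8140302957) / 3 = -10.9380100986

-10.938010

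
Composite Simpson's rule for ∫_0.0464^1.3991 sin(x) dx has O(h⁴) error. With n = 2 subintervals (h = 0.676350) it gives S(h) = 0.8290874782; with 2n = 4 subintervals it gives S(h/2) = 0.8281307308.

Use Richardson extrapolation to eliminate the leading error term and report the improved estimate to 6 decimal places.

Error is O(h^4); halving h shrinks it by 2^4 = 16.
Numerator 16 × A(h/2) − A(h) = 16 × 0.8281307308 − 0.8290874782 = 12.4210042146
Denominator 16 − 1 = 15.
So the Richardson estimate is 0.8280669476.

0.828067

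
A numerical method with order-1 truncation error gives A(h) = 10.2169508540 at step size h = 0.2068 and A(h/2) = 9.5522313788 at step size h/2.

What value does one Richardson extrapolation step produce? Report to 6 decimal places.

8.887512

Method order is 1; weight 2^1 = 2.
Top: 2(9.5522313788) − (10.2169508540) = 8.8875119036
(2×9.5522313788 − 10.2169508540)/(2 − 1) = 8.8875119036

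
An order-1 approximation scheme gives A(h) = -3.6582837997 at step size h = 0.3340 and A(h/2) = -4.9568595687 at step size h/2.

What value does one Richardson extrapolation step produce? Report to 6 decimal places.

Error is O(h^1); halving h shrinks it by 2^1 = 2.
2×(-4.9568595687) = -9.9137191374; (-9.9137191374) − (-3.6582837997) = -6.2554353377
Denominator 2 − 1 = 1.
(2×(-4.9568595687) − (-3.6582837997))/(2 − 1) = -6.2554353377

-6.255435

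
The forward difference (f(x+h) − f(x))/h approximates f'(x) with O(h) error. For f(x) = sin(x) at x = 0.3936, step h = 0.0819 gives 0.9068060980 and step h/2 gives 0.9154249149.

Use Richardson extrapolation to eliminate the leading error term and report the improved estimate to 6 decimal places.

0.924044

Leading term ∝ h^1; use weight 2 = 2^1.
A(h/2) − A(h) = 0.9154249149 − 0.9068060980 = 0.0086188169
Correction (A(h/2) − A(h))/(2 − 1) = 0.0086188169/1 = 0.0086188169
R = A(h/2) + (A(h/2) − A(h))/1 = 0.9154249149 + 0.0086188169 = 0.9240437318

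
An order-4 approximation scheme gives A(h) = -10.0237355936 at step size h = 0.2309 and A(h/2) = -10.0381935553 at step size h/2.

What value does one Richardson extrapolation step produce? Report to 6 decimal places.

Leading term ∝ h^4; use weight 16 = 2^4.
Weighted: (-160.6110968848) − (-10.0237355936) = -150.5873612912
Denominator 16 − 1 = 15.
(-150.5873612912) ÷ 15 = -10.0391574194

-10.039157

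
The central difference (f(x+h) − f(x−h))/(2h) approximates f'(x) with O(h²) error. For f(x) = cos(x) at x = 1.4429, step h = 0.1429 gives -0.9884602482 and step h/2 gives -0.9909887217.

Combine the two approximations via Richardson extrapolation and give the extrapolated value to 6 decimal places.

-0.991832

r = 2: numerator weight 4, denominator 3.
Difference of the inputs: -0.9909887217 − (-0.9884602482) = -0.0025284735
Divide by 2^2 − 1 = 3: (-0.0025284735)/3 = -0.0008428245
R = -0.9909887217 − 0.0008428245 = -0.9918315462
Gap between inputs: 2.528e-03; correction applied: −0.0008428245.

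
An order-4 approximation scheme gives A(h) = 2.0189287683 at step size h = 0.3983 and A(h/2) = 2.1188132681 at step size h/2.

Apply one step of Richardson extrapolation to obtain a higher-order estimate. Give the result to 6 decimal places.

r = 4: numerator weight 16, denominator 15.
16 × 2.1188132681 = 33.9010122896; subtract 2.0189287683 → 31.8820835213
Divide by 2^4 − 1 = 15.
R = 31.8820835213/15 = 2.1254722348

2.125472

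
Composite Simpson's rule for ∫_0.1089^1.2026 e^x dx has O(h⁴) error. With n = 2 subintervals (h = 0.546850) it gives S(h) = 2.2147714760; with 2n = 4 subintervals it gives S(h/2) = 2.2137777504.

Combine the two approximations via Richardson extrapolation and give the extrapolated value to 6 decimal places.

2.213712

Error is O(h^4); halving h shrinks it by 2^4 = 16.
2^4×A(h/2) = 35.4204440064; minus A(h) gives 33.2056725304.
Extrapolated: 33.2056725304 / 15 = 2.2137115020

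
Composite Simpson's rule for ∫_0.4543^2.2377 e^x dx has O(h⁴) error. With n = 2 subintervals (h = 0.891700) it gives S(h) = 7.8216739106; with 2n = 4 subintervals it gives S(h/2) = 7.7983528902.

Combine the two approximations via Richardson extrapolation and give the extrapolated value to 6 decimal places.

r = 4, so 2^r = 16.
16·7.7983528902 = 124.7736462432; subtract 7.8216739106 → 116.9519723326
116.9519723326 ÷ 15 = 7.7967981555
Shift from A(h/2): −0.0015547347.

7.796798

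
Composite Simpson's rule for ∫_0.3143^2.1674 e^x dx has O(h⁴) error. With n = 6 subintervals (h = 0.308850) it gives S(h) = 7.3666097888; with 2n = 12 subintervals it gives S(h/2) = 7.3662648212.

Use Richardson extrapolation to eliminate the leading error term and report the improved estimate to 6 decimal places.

Method order is 4; weight 2^4 = 16.
Numerator 16 × A(h/2) − A(h) = 16 × 7.3662648212 − 7.3666097888 = 110.4936273504
Denominator 16 − 1 = 15.
(16 × 7.3662648212 − 7.3666097888)/(16 − 1) = 7.3662418234
Shift from A(h/2): −0.0000229978.

7.366242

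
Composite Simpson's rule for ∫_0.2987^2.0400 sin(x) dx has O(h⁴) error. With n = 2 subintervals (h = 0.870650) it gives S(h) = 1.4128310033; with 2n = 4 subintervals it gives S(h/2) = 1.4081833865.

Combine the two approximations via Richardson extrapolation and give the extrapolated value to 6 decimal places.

Method order is 4; weight 2^4 = 16.
2^4×A(h/2) = 22.5309341840; minus A(h) gives 21.1181031807.
Denominator 16 − 1 = 15.
So the Richardson estimate is 1.4078735454.

1.407874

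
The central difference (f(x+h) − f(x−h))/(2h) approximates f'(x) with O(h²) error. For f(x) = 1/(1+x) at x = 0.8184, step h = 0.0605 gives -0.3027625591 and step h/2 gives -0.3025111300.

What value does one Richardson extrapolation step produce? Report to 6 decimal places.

Method order is 2; weight 2^2 = 4.
A(h/2) − A(h) = -0.3025111300 − (-0.3027625591) = 0.0002514291
Divide by 2^2 − 1 = 3: 0.0002514291/3 = 0.0000838097
R = A(h/2) + (A(h/2) − A(h))/3 = -0.3025111300 + 0.0000838097 = -0.3024273203
Shift from A(h/2): +0.0000838097.

-0.302427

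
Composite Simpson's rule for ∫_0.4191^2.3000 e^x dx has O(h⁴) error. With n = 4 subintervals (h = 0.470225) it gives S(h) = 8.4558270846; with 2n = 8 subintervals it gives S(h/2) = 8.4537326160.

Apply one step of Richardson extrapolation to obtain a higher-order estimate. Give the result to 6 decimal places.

Method order is 4; weight 2^4 = 16.
Weighted: 135.2597218560 − 8.4558270846 = 126.8038947714
Denominator 16 − 1 = 15.
Extrapolated: 126.8038947714 / 15 = 8.4535929848
Shift from A(h/2): −0.0001396312.

8.453593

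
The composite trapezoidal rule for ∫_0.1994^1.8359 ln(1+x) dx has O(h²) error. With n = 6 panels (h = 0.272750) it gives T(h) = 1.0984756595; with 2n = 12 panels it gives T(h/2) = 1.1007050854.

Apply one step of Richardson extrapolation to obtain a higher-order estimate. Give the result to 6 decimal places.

Leading term ∝ h^2; use weight 4 = 2^2.
4·1.1007050854 = 4.4028203416; 4.4028203416 − 1.0984756595 = 3.3043446821
Divide by 2^2 − 1 = 3.
Extrapolated: 3.3043446821 / 3 = 1.1014482274
Shift from A(h/2): +0.0007431420.

1.101448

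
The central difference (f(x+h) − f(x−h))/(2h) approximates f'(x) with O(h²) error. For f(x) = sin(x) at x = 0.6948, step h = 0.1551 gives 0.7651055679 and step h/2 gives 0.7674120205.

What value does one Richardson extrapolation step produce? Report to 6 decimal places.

The method has order 2: 2^2 = 4.
4 × 0.7674120205 − 0.7651055679 = 2.3045425141
Extrapolated: 2.3045425141 / 3 = 0.7681808380
Correction |R − A(h/2)| = 7.688e-04; gap |A(h/2) − A(h)| = 2.306e-03.

0.768181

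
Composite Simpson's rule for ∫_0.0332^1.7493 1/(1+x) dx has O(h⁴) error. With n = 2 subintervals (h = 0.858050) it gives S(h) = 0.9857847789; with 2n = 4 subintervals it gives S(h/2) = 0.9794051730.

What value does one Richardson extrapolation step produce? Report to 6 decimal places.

r = 4: numerator weight 16, denominator 15.
16 × 0.9794051730 − 0.9857847789 = 14.6846979891
Denominator 16 − 1 = 15.
Result: 0.9789798659
Correction |R − A(h/2)| = 4.253e-04; gap |A(h/2) − A(h)| = 6.380e-03.

0.978980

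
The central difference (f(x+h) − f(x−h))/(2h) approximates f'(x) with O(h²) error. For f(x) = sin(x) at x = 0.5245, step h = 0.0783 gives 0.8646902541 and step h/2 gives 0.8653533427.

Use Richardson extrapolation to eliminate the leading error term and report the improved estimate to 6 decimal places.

0.865574

Leading term ∝ h^2; use weight 4 = 2^2.
Weighted: 3.4614133708 − 0.8646902541 = 2.5967231167
R = 2.5967231167/3 = 0.8655743722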